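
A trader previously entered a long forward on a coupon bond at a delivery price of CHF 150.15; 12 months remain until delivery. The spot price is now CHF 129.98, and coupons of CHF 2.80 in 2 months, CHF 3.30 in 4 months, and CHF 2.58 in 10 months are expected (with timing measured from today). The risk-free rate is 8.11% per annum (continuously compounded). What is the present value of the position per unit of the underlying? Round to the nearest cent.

-CHF 16.86

PV(remaining coupons) I = 2.80·e^(−0.0811·2/12) + 3.30·e^(−0.0811·4/12) + 2.58·e^(−0.0811·10/12) = 8.3858
Current forward F = (S − I)·e^(rT) = (129.98 − 8.3858)·e^(0.0811·12/12) = 121.5942 × 1.084479 = 131.8664
Value (long) = (F − K)·e^(−rT) = (131.8664 − 150.15) × 0.922101 = -16.8593
Value = -CHF 16.86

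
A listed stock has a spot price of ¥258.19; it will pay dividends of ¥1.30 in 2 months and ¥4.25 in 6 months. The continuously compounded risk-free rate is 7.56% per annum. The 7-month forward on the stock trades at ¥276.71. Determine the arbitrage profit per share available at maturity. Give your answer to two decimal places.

¥12.50 per share

PV(dividends) I = 1.30·e^(−0.0756·2/12) + 4.25·e^(−0.0756·6/12) = 5.3761
Fair forward F* = (S − I)·e^(rT) = (258.19 − 5.3761)·e^0.044100 = 252.8139 × 1.045087 = 264.2125
Market ¥276.71 > fair 264.2125: forward overpriced → cash-and-carry (borrow at r, buy the stock and collect the dividends, short the forward).
Profit at T = |F_mkt − F*| = |276.71 − 264.2125| = ¥12.50 per share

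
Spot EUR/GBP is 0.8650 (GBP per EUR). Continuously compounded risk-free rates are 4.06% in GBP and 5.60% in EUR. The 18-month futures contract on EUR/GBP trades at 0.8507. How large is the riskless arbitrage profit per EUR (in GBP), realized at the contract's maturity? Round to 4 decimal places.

Fair futures: F* = S·e^(carry·T), with carry = (r_GBP − r_EUR) = 0.0406 − 0.0560 = -0.0154
F* = 0.8650 · e^(-0.0154 × 18/12) = 0.8650 · e^-0.023100 = 0.8650 × 0.977165 = 0.8452
Market 0.8507 > fair 0.8452: forward overpriced → cash-and-carry (buy spot, short the forward).
At maturity, profit = |F_mkt − F*| = |0.8507 − 0.8452| = 0.0055 per EUR (in GBP)

0.0055 per EUR (in GBP)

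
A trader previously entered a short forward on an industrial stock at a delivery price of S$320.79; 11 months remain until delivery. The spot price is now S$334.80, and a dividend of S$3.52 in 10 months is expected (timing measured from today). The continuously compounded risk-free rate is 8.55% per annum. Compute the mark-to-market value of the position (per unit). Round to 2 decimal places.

-S$34.91

PV(remaining dividends) I = 3.52·e^(−0.0855·10/12) = 3.2779
Current forward F = (S − I)·e^(rT) = (334.80 − 3.2779)·e^(0.0855·11/12) = 331.5221 × 1.081528 = 358.5504
Value (long) = (F − K)·e^(−rT) = (358.5504 − 320.79) × 0.924618 = 34.9139
Short position value = −(long value) = -S$34.91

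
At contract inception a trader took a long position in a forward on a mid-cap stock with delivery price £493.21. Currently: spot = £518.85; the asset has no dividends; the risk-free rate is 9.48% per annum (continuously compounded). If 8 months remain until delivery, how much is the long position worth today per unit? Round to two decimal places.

£55.85

Current fair forward for the remaining 8 months: F = S·e^(r·T), r = 0.0948
F = 518.85 · e^(0.0948 × 8/12) = 518.85 × 1.065240 = 552.6998
Value of long forward = (F − K)·e^(−rT) = (552.6998 − 493.21) · e^(−0.0948·8/12)
= 59.4898 × 0.938756 = 55.85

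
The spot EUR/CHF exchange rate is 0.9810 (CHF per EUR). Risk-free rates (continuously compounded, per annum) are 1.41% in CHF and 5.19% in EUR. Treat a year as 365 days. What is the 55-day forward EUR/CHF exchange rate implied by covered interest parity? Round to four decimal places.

F = S·e^((r_CHF − r_EUR)T) = 0.9810 · e^((0.0141 − 0.0519) × 55/365)
= 0.9810 · e^-0.005696 = 0.9810 × 0.994320
F = 0.9754 CHF per EUR

0.9754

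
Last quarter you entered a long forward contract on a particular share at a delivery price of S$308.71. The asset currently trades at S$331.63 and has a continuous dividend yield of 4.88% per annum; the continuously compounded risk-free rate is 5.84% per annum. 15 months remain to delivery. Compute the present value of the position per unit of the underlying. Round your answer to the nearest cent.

Current fair forward for the remaining 15 months: F = S·e^((r − q)·T), (r − q) = 0.0584 − 0.0488 = 0.0096
F = 331.63 · e^(0.0096 × 15/12) = 331.63 × 1.012072 = 335.6334
Value of long forward = (F − K)·e^(−rT) = (335.6334 − 308.71) · e^(−0.0584·15/12)
= 26.9234 × 0.929601 = 25.03

S$25.03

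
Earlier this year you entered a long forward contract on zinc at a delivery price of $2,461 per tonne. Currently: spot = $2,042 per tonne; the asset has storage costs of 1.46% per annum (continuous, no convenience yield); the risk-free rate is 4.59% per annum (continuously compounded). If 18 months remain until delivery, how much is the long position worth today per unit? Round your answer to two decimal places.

Current fair forward for the remaining 18 months: F = S·e^((r + u)·T), (r + u) = 0.0459 + 0.0146 = 0.0605
F = 2042 · e^(0.0605 × 18/12) = 2042 × 1.09499522 = 2235.9802
Value of long forward = (F − K)·e^(−rT) = (2235.9802 − 2461) · e^(−0.0459·18/12)
= -225.0198 × 0.93346669 = -210.05

-$210.05 per tonne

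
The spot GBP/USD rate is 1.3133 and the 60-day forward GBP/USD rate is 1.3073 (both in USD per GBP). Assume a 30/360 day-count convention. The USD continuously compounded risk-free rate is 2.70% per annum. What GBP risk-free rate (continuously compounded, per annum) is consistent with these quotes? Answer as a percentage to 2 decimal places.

5.45%

F = S·e^((r_USD − r_GBP)T) ⇒ r_GBP = r_USD − ln(F/S)/T
ln(1.3073/1.3133) = -0.004579; /(60/360) = -0.027474
r_GBP = 0.0270 + 0.027474 = 0.054474
r_GBP = 5.45%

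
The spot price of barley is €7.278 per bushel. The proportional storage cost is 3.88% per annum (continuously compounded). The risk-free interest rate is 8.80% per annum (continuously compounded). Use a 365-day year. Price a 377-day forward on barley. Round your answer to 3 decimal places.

Net carry = r + u − y = 0.0880 + 0.0388 − 0.0000 = 0.1268
F = S·e^((r+u−y)T) = 7.278 · e^(0.1268 × 377/365) = 7.278 · e^0.130969
= 7.278 × 1.139932 = €8.296 per bushel

€8.296 per bushel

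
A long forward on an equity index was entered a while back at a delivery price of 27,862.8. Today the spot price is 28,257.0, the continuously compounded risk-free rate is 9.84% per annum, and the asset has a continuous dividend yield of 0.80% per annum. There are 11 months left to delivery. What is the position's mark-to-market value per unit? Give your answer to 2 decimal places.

2590.95

Current fair forward for the remaining 11 months: F = S·e^((r − q)·T), (r − q) = 0.0984 − 0.0080 = 0.0904
F = 28257.0 · e^(0.0904 × 11/12) = 28257.0 × 1.08639695 = 30698.3186
Value of long forward = (F − K)·e^(−rT) = (30698.3186 − 27862.8) · e^(−0.0984·11/12)
= 2835.5186 × 0.91374842 = 2590.95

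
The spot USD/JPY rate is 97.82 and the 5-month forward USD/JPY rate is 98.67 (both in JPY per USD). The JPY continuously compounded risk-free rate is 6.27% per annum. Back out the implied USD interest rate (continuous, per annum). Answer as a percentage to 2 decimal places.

F = S·e^((r_JPY − r_USD)T) ⇒ r_USD = r_JPY − ln(F/S)/T
ln(98.67/97.82) = 0.008652; /(5/12) = 0.020765
r_USD = 0.0627 − 0.020765 = 0.041935
r_USD = 4.19%

4.19%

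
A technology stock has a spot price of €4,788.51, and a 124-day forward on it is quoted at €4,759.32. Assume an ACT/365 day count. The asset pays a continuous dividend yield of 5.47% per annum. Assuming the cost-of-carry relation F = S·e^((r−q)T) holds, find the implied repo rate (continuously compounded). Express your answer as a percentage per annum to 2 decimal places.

From F = S·e^((r−q)T): (r − q) = ln(F/S)/T
ln(4759.32/4788.51) = ln(0.993904) = -0.006115
(r − q) = -0.006115 / (124/365) = -0.018000
r = ln(F/S)/T + q = -0.018000 + 0.0547 = 0.036700
r = 3.67%

3.67%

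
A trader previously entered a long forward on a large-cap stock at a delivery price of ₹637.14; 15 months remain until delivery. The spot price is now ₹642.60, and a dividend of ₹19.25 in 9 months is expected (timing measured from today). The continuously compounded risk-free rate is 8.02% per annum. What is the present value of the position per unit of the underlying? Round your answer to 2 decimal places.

PV(remaining dividends) I = 19.25·e^(−0.0802·9/12) = 18.1262
Current forward F = (S − I)·e^(rT) = (642.60 − 18.1262)·e^(0.0802·15/12) = 624.4738 × 1.105447 = 690.3227
Value (long) = (F − K)·e^(−rT) = (690.3227 − 637.14) × 0.904611 = 48.1097
Value = ₹48.11

₹48.11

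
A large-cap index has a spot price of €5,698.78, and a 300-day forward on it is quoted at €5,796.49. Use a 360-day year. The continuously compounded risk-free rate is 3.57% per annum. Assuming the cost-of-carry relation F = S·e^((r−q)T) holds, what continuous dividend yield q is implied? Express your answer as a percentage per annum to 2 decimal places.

1.53%

From F = S·e^((r−q)T): (r − q) = ln(F/S)/T
ln(5796.49/5698.78) = ln(1.017146) = 0.017001
(r − q) = 0.017001 / (300/360) = 0.020401
q = r − ln(F/S)/T = 0.0357 − 0.020401 = 0.015299
q = 1.53%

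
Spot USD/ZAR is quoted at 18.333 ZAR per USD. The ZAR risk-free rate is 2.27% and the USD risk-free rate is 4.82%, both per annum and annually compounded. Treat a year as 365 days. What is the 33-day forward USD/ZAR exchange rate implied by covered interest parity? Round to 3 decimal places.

18.292

By covered interest parity, F = S · (1+r_ZAR)^T / (1+r_USD)^T
= 18.333 × 1.002031 / 1.004265 = 18.333 × 0.997775
F = 18.292 ZAR per USD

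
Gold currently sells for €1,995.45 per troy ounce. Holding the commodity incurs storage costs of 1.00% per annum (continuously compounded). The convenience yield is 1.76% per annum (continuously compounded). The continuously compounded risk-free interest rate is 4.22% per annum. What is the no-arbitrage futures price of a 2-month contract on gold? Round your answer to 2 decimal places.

€2,006.99 per troy ounce

Net carry = r + u − y = 0.0422 + 0.0100 − 0.0176 = 0.0346
F = S·e^((r+u−y)T) = 1995.45 · e^(0.0346 × 2/12) = 1995.45 · e^0.00576667
= 1995.45 × 1.00578333 = €2,006.99 per troy ounce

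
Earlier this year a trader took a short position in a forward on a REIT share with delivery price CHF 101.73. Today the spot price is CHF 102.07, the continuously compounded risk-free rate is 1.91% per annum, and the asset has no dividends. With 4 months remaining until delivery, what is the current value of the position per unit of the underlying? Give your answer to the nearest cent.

-CHF 0.99

Current fair forward for the remaining 4 months: F = S·e^(r·T), r = 0.0191
F = 102.07 · e^(0.0191 × 4/12) = 102.07 × 1.006387 = 102.7219
Value of long forward = (F − K)·e^(−rT) = (102.7219 − 101.73) · e^(−0.0191·4/12)
= 0.9919 × 0.993654 = 0.99
Short position value = −(long value) = -CHF 0.99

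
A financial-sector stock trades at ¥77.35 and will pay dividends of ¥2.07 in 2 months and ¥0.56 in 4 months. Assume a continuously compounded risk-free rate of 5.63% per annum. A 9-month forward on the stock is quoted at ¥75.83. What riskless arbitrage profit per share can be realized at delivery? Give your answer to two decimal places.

PV(dividends) I = 2.07·e^(−0.0563·2/12) + 0.56·e^(−0.0563·4/12) = 2.6003
Fair forward F* = (S − I)·e^(rT) = (77.35 − 2.6003)·e^0.042225 = 74.7497 × 1.043129 = 77.9736
Market ¥75.83 < fair 77.9736: forward underpriced → reverse cash-and-carry (short the stock, invest proceeds at r, pay the dividends, go long the forward).
Profit at T = |F_mkt − F*| = |75.83 − 77.9736| = ¥2.14 per share

¥2.14 per share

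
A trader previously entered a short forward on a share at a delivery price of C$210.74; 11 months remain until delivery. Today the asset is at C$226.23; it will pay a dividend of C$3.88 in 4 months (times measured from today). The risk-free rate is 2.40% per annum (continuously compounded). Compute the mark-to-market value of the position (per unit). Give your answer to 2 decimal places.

PV(remaining dividends) I = 3.88·e^(−0.0240·4/12) = 3.8491
Current forward F = (S − I)·e^(rT) = (226.23 − 3.8491)·e^(0.0240·11/12) = 222.3809 × 1.022244 = 227.3275
Value (long) = (F − K)·e^(−rT) = (227.3275 − 210.74) × 0.978240 = 16.2266
Short position value = −(long value) = -C$16.23

-C$16.23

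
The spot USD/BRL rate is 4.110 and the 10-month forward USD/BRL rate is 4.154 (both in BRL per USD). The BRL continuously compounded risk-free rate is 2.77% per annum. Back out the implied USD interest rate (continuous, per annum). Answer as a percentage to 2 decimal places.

1.49%

F = S·e^((r_BRL − r_USD)T) ⇒ r_USD = r_BRL − ln(F/S)/T
ln(4.154/4.110) = 0.010649; /(10/12) = 0.012779
r_USD = 0.0277 − 0.012779 = 0.014921
r_USD = 1.49%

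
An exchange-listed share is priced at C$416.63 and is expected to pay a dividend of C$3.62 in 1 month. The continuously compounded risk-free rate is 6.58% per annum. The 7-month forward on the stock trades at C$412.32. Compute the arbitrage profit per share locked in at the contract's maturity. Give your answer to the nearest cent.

C$16.87 per share

PV(dividends) I = 3.62·e^(−0.0658·1/12) = 3.6002
Fair forward F* = (S − I)·e^(rT) = (416.63 − 3.6002)·e^0.038383 = 413.0298 × 1.039129 = 429.1912
Market C$412.32 < fair 429.1912: forward underpriced → reverse cash-and-carry (short the stock, invest proceeds at r, pay the dividends, go long the forward).
Profit at T = |F_mkt − F*| = |412.32 − 429.1912| = C$16.87 per share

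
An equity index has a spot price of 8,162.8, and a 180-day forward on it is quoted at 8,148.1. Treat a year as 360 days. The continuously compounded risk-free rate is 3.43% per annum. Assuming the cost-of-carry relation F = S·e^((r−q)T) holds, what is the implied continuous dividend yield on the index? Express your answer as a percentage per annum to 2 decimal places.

From F = S·e^((r−q)T): (r − q) = ln(F/S)/T
ln(8148.1/8162.8) = ln(0.998199) = -0.001803
(r − q) = -0.001803 / (180/360) = -0.003606
q = r − ln(F/S)/T = 0.0343 + 0.003606 = 0.037906
q = 3.79%

3.79%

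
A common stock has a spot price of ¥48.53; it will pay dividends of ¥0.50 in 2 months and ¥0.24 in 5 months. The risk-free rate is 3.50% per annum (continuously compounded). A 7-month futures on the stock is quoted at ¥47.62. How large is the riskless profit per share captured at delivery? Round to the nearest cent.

PV(dividends) I = 0.50·e^(−0.0350·2/12) + 0.24·e^(−0.0350·5/12) = 0.7336
Fair futures F* = (S − I)·e^(rT) = (48.53 − 0.7336)·e^0.020417 = 47.7964 × 1.020627 = 48.7823
Market ¥47.62 < fair 48.7823: forward underpriced → reverse cash-and-carry (short the stock, invest proceeds at r, pay the dividends, go long the forward).
Profit at T = |F_mkt − F*| = |47.62 − 48.7823| = ¥1.16 per share

¥1.16 per share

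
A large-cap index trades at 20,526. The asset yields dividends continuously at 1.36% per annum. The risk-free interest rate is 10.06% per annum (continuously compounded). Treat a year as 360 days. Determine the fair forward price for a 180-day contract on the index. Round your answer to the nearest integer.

F = S·e^((r − q)T) = 20526 · e^((0.1006 − 0.0136) × 180/360)
= 20526 · e^0.043500 = 20526 × 1.044460
F = 21,439

21,439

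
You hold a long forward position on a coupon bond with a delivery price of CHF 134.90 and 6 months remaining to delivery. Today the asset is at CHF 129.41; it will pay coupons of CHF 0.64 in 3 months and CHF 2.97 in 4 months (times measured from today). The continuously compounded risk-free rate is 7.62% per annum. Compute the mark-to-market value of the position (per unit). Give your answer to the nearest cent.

-CHF 3.97

PV(remaining coupons) I = 0.64·e^(−0.0762·3/12) + 2.97·e^(−0.0762·4/12) = 3.5234
Current forward F = (S − I)·e^(rT) = (129.41 − 3.5234)·e^(0.0762·6/12) = 125.8866 × 1.038835 = 130.7754
Value (long) = (F − K)·e^(−rT) = (130.7754 − 134.90) × 0.962617 = -3.9704
Value = -CHF 3.97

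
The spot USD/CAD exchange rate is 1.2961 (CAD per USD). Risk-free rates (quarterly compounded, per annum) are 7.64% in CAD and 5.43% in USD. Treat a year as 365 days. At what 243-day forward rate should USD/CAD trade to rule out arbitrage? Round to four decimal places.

1.3150

By covered interest parity, F = S · (1+r_CAD/4)^(4T) / (1+r_USD/4)^(4T)
= 1.2961 × 1.051675 / 1.036560 = 1.2961 × 1.014582
F = 1.3150 CAD per USD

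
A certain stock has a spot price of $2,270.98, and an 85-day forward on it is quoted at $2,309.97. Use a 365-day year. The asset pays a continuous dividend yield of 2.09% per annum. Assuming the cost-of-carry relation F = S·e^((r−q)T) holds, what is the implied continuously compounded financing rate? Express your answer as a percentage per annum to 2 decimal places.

9.40%

From F = S·e^((r−q)T): (r − q) = ln(F/S)/T
ln(2309.97/2270.98) = ln(1.017169) = 0.017023
(r − q) = 0.017023 / (85/365) = 0.073099
r = ln(F/S)/T + q = 0.073099 + 0.0209 = 0.093999
r = 9.40%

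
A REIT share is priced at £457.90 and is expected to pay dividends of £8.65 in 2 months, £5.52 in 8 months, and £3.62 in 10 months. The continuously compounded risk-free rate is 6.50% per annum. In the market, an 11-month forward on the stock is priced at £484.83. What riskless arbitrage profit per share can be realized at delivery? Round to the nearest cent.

PV(dividends) I = 8.65·e^(−0.0650·2/12) + 5.52·e^(−0.0650·8/12) + 3.62·e^(−0.0650·10/12) = 17.2718
Fair forward F* = (S − I)·e^(rT) = (457.90 − 17.2718)·e^0.059583 = 440.6282 × 1.061394 = 467.6801
Market £484.83 > fair 467.6801: forward overpriced → cash-and-carry (borrow at r, buy the stock and collect the dividends, short the forward).
Profit at T = |F_mkt − F*| = |484.83 − 467.6801| = £17.15 per share

£17.15 per share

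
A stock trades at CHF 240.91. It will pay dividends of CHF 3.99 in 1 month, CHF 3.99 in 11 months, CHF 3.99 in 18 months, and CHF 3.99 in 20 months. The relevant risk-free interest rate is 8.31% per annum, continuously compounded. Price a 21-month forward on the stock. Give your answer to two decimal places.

PV(dividends) I = 3.99·e^(−0.0831·1/12) + 3.99·e^(−0.0831·11/12) + 3.99·e^(−0.0831·18/12) + 3.99·e^(−0.0831·20/12)
I = 3.9625 + 3.6973 + 3.5224 + 3.4739 = 14.6561
F = (S − I)·e^(rT) = (240.91 − 14.6561) · e^(0.0831·21/12)
= 226.2539 · e^0.145425 = 226.2539 × 1.156531 = CHF 261.67

CHF 261.67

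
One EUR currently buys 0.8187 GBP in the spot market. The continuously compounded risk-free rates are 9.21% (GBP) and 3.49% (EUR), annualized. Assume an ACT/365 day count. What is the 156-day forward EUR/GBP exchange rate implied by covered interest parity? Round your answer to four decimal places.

0.8390

F = S·e^((r_GBP − r_EUR)T) = 0.8187 · e^((0.0921 − 0.0349) × 156/365)
= 0.8187 · e^0.024447 = 0.8187 × 1.024748
F = 0.8390 GBP per EUR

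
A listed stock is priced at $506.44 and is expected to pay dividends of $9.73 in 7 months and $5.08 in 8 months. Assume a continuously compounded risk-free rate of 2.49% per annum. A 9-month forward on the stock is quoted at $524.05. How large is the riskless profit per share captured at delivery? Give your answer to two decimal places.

PV(dividends) I = 9.73·e^(−0.0249·7/12) + 5.08·e^(−0.0249·8/12) = 14.5861
Fair forward F* = (S − I)·e^(rT) = (506.44 − 14.5861)·e^0.018675 = 491.8539 × 1.018850 = 501.1253
Market $524.05 > fair 501.1253: forward overpriced → cash-and-carry (borrow at r, buy the stock and collect the dividends, short the forward).
Profit at T = |F_mkt − F*| = |524.05 − 501.1253| = $22.92 per share

$22.92 per share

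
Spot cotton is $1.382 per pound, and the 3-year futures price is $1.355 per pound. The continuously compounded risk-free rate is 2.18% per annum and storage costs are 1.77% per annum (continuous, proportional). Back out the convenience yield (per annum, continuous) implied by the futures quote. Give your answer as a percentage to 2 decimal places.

4.61%

F = S·e^((r+u−y)T) ⇒ (r+u−y) = ln(F/S)/T
ln(1.355/1.382) = -0.019730; /T ⇒ -0.006577
y = r + u − ln(F/S)/T = 0.0218 + 0.0177 + 0.006577 = 0.046077
y = 4.61%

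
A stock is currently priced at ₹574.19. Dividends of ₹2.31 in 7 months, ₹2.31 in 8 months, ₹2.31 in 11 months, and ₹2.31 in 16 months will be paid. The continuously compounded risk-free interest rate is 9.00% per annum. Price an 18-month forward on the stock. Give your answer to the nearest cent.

₹647.40

PV(dividends) I = 2.31·e^(−0.0900·7/12) + 2.31·e^(−0.0900·8/12) + 2.31·e^(−0.0900·11/12) + 2.31·e^(−0.0900·16/12)
I = 2.1919 + 2.1755 + 2.1271 + 2.0488 = 8.5433
F = (S − I)·e^(rT) = (574.19 − 8.5433) · e^(0.0900·18/12)
= 565.6467 · e^0.135000 = 565.6467 × 1.144537 = ₹647.40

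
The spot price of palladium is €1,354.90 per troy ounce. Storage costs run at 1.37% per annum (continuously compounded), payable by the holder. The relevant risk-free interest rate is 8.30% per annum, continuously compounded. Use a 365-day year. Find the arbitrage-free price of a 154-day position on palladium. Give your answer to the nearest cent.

€1,411.32 per troy ounce

Net carry = r + u − y = 0.0830 + 0.0137 − 0.0000 = 0.0967
F = S·e^((r+u−y)T) = 1354.90 · e^(0.0967 × 154/365) = 1354.90 · e^0.04079945
= 1354.90 × 1.04164318 = €1,411.32 per troy ounce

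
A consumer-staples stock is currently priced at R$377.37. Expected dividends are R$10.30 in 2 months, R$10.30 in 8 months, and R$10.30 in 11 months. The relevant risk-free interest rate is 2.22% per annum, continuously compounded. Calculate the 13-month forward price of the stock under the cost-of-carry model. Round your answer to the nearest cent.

PV(dividends) I = 10.30·e^(−0.0222·2/12) + 10.30·e^(−0.0222·8/12) + 10.30·e^(−0.0222·11/12)
I = 10.2620 + 10.1487 + 10.0925 = 30.5032
F = (S − I)·e^(rT) = (377.37 − 30.5032) · e^(0.0222·13/12)
= 346.8668 · e^0.024050 = 346.8668 × 1.024342 = R$355.31

R$355.31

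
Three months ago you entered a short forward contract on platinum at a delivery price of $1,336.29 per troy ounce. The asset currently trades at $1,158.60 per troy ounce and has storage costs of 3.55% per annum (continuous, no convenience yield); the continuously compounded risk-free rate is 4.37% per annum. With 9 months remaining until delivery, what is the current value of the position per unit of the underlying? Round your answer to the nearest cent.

Current fair forward for the remaining 9 months: F = S·e^((r + u)·T), (r + u) = 0.0437 + 0.0355 = 0.0792
F = 1158.60 · e^(0.0792 × 9/12) = 1158.60 × 1.06119964 = 1229.5059
Value of long forward = (F − K)·e^(−rT) = (1229.5059 − 1336.29) · e^(−0.0437·9/12)
= -106.7841 × 0.96775628 = -103.34
Short position value = −(long value) = $103.34

$103.34 per troy ounce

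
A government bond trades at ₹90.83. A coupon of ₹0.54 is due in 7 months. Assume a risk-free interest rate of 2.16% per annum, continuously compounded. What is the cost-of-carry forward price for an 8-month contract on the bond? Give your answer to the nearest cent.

₹91.61

PV(coupons) I = 0.54·e^(−0.0216·7/12)
I = 0.5332
F = (S − I)·e^(rT) = (90.83 − 0.5332) · e^(0.0216·8/12)
= 90.2968 · e^0.014400 = 90.2968 × 1.014504 = ₹91.61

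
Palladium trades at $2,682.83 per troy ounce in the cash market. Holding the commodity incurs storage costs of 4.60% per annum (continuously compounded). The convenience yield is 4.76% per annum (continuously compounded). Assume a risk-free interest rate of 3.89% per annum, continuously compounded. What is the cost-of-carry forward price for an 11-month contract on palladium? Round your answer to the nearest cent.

Net carry = r + u − y = 0.0389 + 0.0460 − 0.0476 = 0.0373
F = S·e^((r+u−y)T) = 2682.83 · e^(0.0373 × 11/12) = 2682.83 · e^0.03419167
= 2682.83 × 1.03478292 = $2,776.15 per troy ounce

$2,776.15 per troy ounce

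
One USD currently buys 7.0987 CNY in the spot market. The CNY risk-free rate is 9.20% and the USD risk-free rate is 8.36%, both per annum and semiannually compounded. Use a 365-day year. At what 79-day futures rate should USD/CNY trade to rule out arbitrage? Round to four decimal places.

By covered interest parity, F = S · (1+r_CNY/2)^(2T) / (1+r_USD/2)^(2T)
= 7.0987 × 1.019659 / 1.017884 = 7.0987 × 1.001744
F = 7.1111 CNY per USD

7.1111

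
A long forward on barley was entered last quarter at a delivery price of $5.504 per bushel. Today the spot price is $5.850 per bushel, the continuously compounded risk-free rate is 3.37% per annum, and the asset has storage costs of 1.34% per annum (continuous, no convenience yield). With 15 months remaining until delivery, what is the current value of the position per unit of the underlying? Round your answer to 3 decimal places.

$0.672 per bushel

Current fair forward for the remaining 15 months: F = S·e^((r + u)·T), (r + u) = 0.0337 + 0.0134 = 0.0471
F = 5.850 · e^(0.0471 × 15/12) = 5.850 × 1.060643 = 6.2048
Value of long forward = (F − K)·e^(−rT) = (6.2048 − 5.504) · e^(−0.0337·15/12)
= 0.7008 × 0.958750 = 0.672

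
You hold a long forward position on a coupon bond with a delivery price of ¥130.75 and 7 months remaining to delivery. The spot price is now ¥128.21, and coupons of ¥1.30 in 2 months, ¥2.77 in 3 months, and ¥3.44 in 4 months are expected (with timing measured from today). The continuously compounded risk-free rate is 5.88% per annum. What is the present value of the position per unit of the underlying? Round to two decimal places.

-¥5.52

PV(remaining coupons) I = 1.30·e^(−0.0588·2/12) + 2.77·e^(−0.0588·3/12) + 3.44·e^(−0.0588·4/12) = 7.3901
Current forward F = (S − I)·e^(rT) = (128.21 − 7.3901)·e^(0.0588·7/12) = 120.8199 × 1.034895 = 125.0359
Value (long) = (F − K)·e^(−rT) = (125.0359 − 130.75) × 0.966282 = -5.5214
Value = -¥5.52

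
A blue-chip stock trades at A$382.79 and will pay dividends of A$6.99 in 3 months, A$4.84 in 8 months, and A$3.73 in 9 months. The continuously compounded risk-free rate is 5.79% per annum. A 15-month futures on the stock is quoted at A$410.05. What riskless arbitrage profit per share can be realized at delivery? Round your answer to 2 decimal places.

PV(dividends) I = 6.99·e^(−0.0579·3/12) + 4.84·e^(−0.0579·8/12) + 3.73·e^(−0.0579·9/12) = 15.1178
Fair futures F* = (S − I)·e^(rT) = (382.79 − 15.1178)·e^0.072375 = 367.6722 × 1.075058 = 395.2689
Market A$410.05 > fair 395.2689: forward overpriced → cash-and-carry (borrow at r, buy the stock and collect the dividends, short the forward).
Profit at T = |F_mkt − F*| = |410.05 − 395.2689| = A$14.78 per share

A$14.78 per share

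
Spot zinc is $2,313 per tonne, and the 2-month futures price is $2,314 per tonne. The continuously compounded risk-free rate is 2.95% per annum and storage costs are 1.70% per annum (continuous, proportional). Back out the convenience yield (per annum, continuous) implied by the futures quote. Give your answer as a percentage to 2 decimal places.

4.39%

F = S·e^((r+u−y)T) ⇒ (r+u−y) = ln(F/S)/T
ln(2314/2313) = 0.000432; /T ⇒ 0.002592
y = r + u − ln(F/S)/T = 0.0295 + 0.0170 − 0.002592 = 0.043908
y = 4.39%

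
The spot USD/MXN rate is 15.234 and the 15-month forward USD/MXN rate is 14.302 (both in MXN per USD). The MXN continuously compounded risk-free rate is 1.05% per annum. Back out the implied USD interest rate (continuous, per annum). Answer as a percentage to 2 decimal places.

6.10%

F = S·e^((r_MXN − r_USD)T) ⇒ r_USD = r_MXN − ln(F/S)/T
ln(14.302/15.234) = -0.063130; /(15/12) = -0.050504
r_USD = 0.0105 + 0.050504 = 0.061004
r_USD = 6.10%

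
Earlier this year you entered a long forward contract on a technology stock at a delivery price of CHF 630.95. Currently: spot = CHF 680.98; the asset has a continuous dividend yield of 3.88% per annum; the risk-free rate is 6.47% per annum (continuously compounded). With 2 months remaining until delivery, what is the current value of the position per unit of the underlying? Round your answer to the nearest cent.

Current fair forward for the remaining 2 months: F = S·e^((r − q)·T), (r − q) = 0.0647 − 0.0388 = 0.0259
F = 680.98 · e^(0.0259 × 2/12) = 680.98 × 1.004326 = 683.9259
Value of long forward = (F − K)·e^(−rT) = (683.9259 − 630.95) · e^(−0.0647·2/12)
= 52.9759 × 0.989275 = 52.41

CHF 52.41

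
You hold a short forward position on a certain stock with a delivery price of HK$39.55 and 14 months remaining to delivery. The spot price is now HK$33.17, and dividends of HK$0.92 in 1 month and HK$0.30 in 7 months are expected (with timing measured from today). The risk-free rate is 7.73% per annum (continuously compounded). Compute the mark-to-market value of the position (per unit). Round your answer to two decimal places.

HK$4.17

PV(remaining dividends) I = 0.92·e^(−0.0773·1/12) + 0.30·e^(−0.0773·7/12) = 1.2009
Current forward F = (S − I)·e^(rT) = (33.17 − 1.2009)·e^(0.0773·14/12) = 31.9691 × 1.094375 = 34.9862
Value (long) = (F − K)·e^(−rT) = (34.9862 − 39.55) × 0.913764 = -4.1702
Short position value = −(long value) = HK$4.17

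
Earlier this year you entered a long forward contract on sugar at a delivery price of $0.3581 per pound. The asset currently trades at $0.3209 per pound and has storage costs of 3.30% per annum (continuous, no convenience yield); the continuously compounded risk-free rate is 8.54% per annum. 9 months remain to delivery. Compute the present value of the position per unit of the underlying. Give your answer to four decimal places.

-$0.0069 per pound

Current fair forward for the remaining 9 months: F = S·e^((r + u)·T), (r + u) = 0.0854 + 0.0330 = 0.1184
F = 0.3209 · e^(0.1184 × 9/12) = 0.3209 × 1.092862 = 0.3507
Value of long forward = (F − K)·e^(−rT) = (0.3507 − 0.3581) · e^(−0.0854·9/12)
= -0.0074 × 0.937958 = -0.0069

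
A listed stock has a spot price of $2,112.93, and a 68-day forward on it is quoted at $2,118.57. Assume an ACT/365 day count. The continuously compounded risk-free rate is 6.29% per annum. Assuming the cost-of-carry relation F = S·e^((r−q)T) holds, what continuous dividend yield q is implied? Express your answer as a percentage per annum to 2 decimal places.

From F = S·e^((r−q)T): (r − q) = ln(F/S)/T
ln(2118.57/2112.93) = ln(1.002669) = 0.002665
(r − q) = 0.002665 / (68/365) = 0.014305
q = r − ln(F/S)/T = 0.0629 − 0.014305 = 0.048595
q = 4.86%

4.86%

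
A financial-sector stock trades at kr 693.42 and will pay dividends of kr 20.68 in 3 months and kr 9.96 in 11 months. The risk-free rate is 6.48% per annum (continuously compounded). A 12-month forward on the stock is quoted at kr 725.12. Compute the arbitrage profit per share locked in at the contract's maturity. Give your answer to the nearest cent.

PV(dividends) I = 20.68·e^(−0.0648·3/12) + 9.96·e^(−0.0648·11/12) = 29.7333
Fair forward F* = (S − I)·e^(rT) = (693.42 − 29.7333)·e^0.064800 = 663.6867 × 1.066946 = 708.1179
Market kr 725.12 > fair 708.1179: forward overpriced → cash-and-carry (borrow at r, buy the stock and collect the dividends, short the forward).
Profit at T = |F_mkt − F*| = |725.12 − 708.1179| = kr 17.00 per share

kr 17.00 per share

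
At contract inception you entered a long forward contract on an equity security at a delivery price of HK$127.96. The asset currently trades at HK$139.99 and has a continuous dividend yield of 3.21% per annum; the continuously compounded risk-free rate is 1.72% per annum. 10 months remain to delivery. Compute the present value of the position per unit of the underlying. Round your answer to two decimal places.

HK$10.16

Current fair forward for the remaining 10 months: F = S·e^((r − q)·T), (r − q) = 0.0172 − 0.0321 = -0.0149
F = 139.99 · e^(-0.0149 × 10/12) = 139.99 × 0.987660 = 138.2625
Value of long forward = (F − K)·e^(−rT) = (138.2625 − 127.96) · e^(−0.0172·10/12)
= 10.3025 × 0.985769 = 10.16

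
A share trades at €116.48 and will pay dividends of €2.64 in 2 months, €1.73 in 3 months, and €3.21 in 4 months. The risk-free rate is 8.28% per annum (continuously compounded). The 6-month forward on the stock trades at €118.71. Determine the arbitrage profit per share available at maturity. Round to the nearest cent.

PV(dividends) I = 2.64·e^(−0.0828·2/12) + 1.73·e^(−0.0828·3/12) + 3.21·e^(−0.0828·4/12) = 7.4210
Fair forward F* = (S − I)·e^(rT) = (116.48 − 7.4210)·e^0.041400 = 109.0590 × 1.042269 = 113.6688
Market €118.71 > fair 113.6688: forward overpriced → cash-and-carry (borrow at r, buy the stock and collect the dividends, short the forward).
Profit at T = |F_mkt − F*| = |118.71 − 113.6688| = €5.04 per share

€5.04 per share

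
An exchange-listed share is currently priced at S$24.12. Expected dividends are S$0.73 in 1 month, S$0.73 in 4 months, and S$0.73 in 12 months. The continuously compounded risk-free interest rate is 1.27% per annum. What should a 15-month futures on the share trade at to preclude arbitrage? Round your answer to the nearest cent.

S$22.29

PV(dividends) I = 0.73·e^(−0.0127·1/12) + 0.73·e^(−0.0127·4/12) + 0.73·e^(−0.0127·12/12)
I = 0.7292 + 0.7269 + 0.7208 = 2.1769
F = (S − I)·e^(rT) = (24.12 − 2.1769) · e^(0.0127·15/12)
= 21.9431 · e^0.015875 = 21.9431 × 1.016002 = S$22.29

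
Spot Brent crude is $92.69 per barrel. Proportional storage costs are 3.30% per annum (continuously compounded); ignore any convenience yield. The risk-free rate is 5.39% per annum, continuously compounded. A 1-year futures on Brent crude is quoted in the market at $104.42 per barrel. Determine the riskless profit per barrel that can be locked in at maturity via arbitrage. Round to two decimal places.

Fair futures: F* = S·e^(carry·T), with carry = (r + u) = 0.0539 + 0.0330 = 0.0869
F* = 92.69 · e^(0.0869 × 1) = 92.69 · e^0.086900 = 92.69 × 1.090788 = $101.1051
Market $104.42 > fair $101.1051: forward overpriced → cash-and-carry (buy spot, short the forward).
At maturity, profit = |F_mkt − F*| = |104.42 − 101.1051| = $3.31 per barrel

$3.31 per barrel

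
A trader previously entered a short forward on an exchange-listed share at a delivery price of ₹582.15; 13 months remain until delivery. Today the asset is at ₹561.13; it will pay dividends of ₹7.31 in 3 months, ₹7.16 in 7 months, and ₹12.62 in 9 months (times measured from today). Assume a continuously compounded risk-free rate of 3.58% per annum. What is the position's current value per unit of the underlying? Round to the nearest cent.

₹25.42

PV(remaining dividends) I = 7.31·e^(−0.0358·3/12) + 7.16·e^(−0.0358·7/12) + 12.62·e^(−0.0358·9/12) = 26.5426
Current forward F = (S − I)·e^(rT) = (561.13 − 26.5426)·e^(0.0358·13/12) = 534.5874 × 1.039545 = 555.7277
Value (long) = (F − K)·e^(−rT) = (555.7277 − 582.15) × 0.961959 = -25.4172
Short position value = −(long value) = ₹25.42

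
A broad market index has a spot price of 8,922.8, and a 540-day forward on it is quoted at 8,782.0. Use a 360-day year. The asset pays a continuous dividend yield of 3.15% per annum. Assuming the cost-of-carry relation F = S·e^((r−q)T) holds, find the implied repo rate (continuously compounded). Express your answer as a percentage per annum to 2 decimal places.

2.09%

From F = S·e^((r−q)T): (r − q) = ln(F/S)/T
ln(8782.0/8922.8) = ln(0.984220) = -0.015906
(r − q) = -0.015906 / (540/360) = -0.010604
r = ln(F/S)/T + q = -0.010604 + 0.0315 = 0.020896
r = 2.09%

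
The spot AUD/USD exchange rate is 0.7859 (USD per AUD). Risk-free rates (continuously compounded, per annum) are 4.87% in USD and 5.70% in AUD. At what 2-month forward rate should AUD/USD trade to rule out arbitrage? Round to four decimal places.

0.7848

F = S·e^((r_USD − r_AUD)T) = 0.7859 · e^((0.0487 − 0.0570) × 2/12)
= 0.7859 · e^-0.001383 = 0.7859 × 0.998618
F = 0.7848 USD per AUD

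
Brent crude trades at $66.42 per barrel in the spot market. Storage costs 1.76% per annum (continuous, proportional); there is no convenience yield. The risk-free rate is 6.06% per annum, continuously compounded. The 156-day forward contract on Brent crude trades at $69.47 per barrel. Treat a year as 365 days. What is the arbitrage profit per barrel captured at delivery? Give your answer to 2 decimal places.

$0.79 per barrel

Fair forward: F* = S·e^(carry·T), with carry = (r + u) = 0.0606 + 0.0176 = 0.0782
F* = 66.42 · e^(0.0782 × 156/365) = 66.42 · e^0.033422 = 66.42 × 1.033987 = $68.6774
Market $69.47 > fair $68.6774: forward overpriced → cash-and-carry (buy spot, short the forward).
At maturity, profit = |F_mkt − F*| = |69.47 − 68.6774| = $0.79 per barrel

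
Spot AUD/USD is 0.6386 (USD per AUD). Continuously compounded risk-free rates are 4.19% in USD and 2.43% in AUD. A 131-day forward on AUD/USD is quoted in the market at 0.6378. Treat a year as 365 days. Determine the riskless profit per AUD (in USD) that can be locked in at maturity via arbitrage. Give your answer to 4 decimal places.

Fair forward: F* = S·e^(carry·T), with carry = (r_USD − r_AUD) = 0.0419 − 0.0243 = 0.0176
F* = 0.6386 · e^(0.0176 × 131/365) = 0.6386 · e^0.006317 = 0.6386 × 1.006337 = 0.6426
Market 0.6378 < fair 0.6426: forward underpriced → reverse cash-and-carry (short spot, go long the forward).
At maturity, profit = |F_mkt − F*| = |0.6378 − 0.6426| = 0.0048 per AUD (in USD)

0.0048 per AUD (in USD)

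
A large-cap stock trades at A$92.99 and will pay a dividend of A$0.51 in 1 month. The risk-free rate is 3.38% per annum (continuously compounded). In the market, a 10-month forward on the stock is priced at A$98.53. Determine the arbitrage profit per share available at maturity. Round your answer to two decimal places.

PV(dividends) I = 0.51·e^(−0.0338·1/12) = 0.5086
Fair forward F* = (S − I)·e^(rT) = (92.99 − 0.5086)·e^0.028167 = 92.4814 × 1.028567 = 95.1233
Market A$98.53 > fair 95.1233: forward overpriced → cash-and-carry (borrow at r, buy the stock and collect the dividends, short the forward).
Profit at T = |F_mkt − F*| = |98.53 − 95.1233| = A$3.41 per share

A$3.41 per share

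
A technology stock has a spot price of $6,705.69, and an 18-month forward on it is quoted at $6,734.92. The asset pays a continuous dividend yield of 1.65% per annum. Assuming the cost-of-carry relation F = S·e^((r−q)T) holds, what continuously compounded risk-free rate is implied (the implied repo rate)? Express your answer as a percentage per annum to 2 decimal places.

From F = S·e^((r−q)T): (r − q) = ln(F/S)/T
ln(6734.92/6705.69) = ln(1.004359) = 0.004350
(r − q) = 0.004350 / (18/12) = 0.002900
r = ln(F/S)/T + q = 0.002900 + 0.0165 = 0.019400
r = 1.94%

1.94%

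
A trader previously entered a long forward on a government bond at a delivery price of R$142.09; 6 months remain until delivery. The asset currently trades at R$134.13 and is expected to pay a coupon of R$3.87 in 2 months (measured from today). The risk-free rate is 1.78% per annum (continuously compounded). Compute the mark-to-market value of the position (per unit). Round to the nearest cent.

-R$10.56

PV(remaining coupons) I = 3.87·e^(−0.0178·2/12) = 3.8585
Current forward F = (S − I)·e^(rT) = (134.13 − 3.8585)·e^(0.0178·6/12) = 130.2715 × 1.008940 = 131.4361
Value (long) = (F − K)·e^(−rT) = (131.4361 − 142.09) × 0.991139 = -10.5595
Value = -R$10.56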